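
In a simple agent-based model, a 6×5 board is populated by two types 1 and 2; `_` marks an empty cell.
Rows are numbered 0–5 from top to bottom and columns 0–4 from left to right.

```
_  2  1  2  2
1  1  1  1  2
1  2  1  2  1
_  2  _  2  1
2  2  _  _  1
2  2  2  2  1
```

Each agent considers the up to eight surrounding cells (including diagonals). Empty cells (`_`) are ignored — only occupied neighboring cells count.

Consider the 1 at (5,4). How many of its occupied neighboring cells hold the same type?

Occupied neighbors of (5,4): (4,4)=1, (5,3)=2.
Same type (1): 1 of 2.

1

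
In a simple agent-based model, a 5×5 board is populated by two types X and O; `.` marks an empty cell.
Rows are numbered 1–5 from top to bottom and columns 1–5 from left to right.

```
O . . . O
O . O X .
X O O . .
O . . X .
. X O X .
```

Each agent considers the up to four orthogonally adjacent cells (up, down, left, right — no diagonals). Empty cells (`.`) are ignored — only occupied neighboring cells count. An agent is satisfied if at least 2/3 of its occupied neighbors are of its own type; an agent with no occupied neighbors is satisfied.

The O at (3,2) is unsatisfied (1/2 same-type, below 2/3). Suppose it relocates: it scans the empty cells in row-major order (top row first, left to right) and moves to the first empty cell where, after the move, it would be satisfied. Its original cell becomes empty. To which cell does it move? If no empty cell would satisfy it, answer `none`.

Vacating (3,2). Empty cells in order:
  (1,2): 1/1 same-type → satisfied — stop here.

(1,2)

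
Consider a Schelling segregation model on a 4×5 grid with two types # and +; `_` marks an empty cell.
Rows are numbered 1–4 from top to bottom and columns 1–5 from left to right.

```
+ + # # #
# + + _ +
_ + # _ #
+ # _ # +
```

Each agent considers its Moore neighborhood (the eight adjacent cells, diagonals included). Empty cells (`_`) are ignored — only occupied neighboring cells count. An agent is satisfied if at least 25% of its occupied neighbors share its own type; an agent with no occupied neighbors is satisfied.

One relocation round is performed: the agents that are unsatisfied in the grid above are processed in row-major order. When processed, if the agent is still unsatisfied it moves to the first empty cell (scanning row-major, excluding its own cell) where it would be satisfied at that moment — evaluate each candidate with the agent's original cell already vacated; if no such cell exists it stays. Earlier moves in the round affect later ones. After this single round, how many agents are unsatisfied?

Initially unsatisfied (in order): (2,1), (2,5), (4,5).
  (2,1) → (2,4).
  (2,5) → (2,1).
  (4,5) → (3,1).
Resulting grid:
+ + # # #
+ + + # _
+ + # _ #
+ # _ # _
All satisfied now.

0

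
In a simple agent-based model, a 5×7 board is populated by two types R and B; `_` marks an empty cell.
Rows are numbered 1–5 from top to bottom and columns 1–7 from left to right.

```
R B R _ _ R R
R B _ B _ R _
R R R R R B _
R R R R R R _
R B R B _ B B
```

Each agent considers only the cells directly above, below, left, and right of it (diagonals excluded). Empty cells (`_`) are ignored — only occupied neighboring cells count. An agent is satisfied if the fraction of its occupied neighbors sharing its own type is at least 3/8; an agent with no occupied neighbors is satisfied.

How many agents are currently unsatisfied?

(1,1)R 1/2 satisfied
(1,2)B 1/3 not
(1,3)R 0/1 not
(1,6)R 2/2 satisfied
(1,7)R 1/1 satisfied
(2,1)R 2/3 satisfied
(2,2)B 1/3 not
(2,4)B 0/1 not
(2,6)R 1/2 satisfied
(3,1)R 3/3 satisfied
(3,2)R 3/4 satisfied
(3,3)R 3/3 satisfied
(3,4)R 3/4 satisfied
(3,5)R 2/3 satisfied
(3,6)B 0/3 not
(4,1)R 3/3 satisfied
(4,2)R 3/4 satisfied
(4,3)R 4/4 satisfied
(4,4)R 3/4 satisfied
(4,5)R 3/3 satisfied
(4,6)R 1/3 not
(5,1)R 1/2 satisfied
(5,2)B 0/3 not
(5,3)R 1/3 not
(5,4)B 0/2 not
(5,6)B 1/2 satisfied
(5,7)B 1/1 satisfied
Unsatisfied: (1,2), (1,3), (2,2), (2,4), (3,6), (4,6), (5,2), (5,3), (5,4) — 9 in total.

9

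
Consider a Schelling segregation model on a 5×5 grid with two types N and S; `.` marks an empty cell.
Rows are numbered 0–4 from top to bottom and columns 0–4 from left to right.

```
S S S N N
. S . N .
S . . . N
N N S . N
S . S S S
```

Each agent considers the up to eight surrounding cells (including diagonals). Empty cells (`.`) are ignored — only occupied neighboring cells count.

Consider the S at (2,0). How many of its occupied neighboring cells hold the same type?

Occupied neighbors of (2,0): (1,1)=S, (3,0)=N, (3,1)=N.
Same type (S): 1 of 3.

1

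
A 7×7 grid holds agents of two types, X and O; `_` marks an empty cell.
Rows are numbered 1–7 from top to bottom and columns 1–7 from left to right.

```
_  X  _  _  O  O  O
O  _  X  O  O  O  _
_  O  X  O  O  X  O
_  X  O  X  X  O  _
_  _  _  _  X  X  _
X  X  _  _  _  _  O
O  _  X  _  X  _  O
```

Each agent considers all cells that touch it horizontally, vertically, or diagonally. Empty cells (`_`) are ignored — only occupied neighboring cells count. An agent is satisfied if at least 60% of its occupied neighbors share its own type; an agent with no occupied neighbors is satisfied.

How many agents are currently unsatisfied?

(1,2)X 1/2 unhappy
(1,5)O 4/4 ok
(1,6)O 4/4 ok
(1,7)O 2/2 ok
(2,1)O 1/2 unhappy
(2,3)X 2/5 unhappy
(2,4)O 4/6 ok
(2,5)O 6/7 ok
(2,6)O 6/7 ok
(3,2)O 2/5 unhappy
(3,3)X 3/7 unhappy
(3,4)O 4/8 unhappy
(3,5)O 5/8 ok
(3,6)X 1/6 unhappy
(3,7)O 2/3 ok
(4,2)X 1/3 unhappy
(4,3)O 2/5 unhappy
(4,4)X 3/6 unhappy
(4,5)X 4/7 unhappy
(4,6)O 2/6 unhappy
(5,5)X 3/4 ok
(5,6)X 2/4 unhappy
(6,1)X 1/2 unhappy
(6,2)X 2/3 ok
(6,7)O 1/2 unhappy
(7,1)O 0/2 unhappy
(7,3)X 1/1 ok
(7,5)X 0/0 ok
(7,7)O 1/1 ok
Unsatisfied: (1,2), (2,1), (2,3), (3,2), (3,3), (3,4), (3,6), (4,2), (4,3), (4,4), (4,5), (4,6), (5,6), (6,1), (6,7), (7,1) — 16 in total.

16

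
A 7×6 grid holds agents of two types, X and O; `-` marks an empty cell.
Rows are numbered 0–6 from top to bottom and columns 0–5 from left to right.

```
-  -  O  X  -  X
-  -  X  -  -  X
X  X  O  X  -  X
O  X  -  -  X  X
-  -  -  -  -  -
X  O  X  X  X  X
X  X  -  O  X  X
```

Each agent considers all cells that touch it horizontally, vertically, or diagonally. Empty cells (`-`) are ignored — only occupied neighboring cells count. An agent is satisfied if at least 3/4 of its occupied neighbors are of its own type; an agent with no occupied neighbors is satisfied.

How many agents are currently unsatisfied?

14

Row 0: (0,2)O 0/2 ✗ · (0,3)X 1/2 ✗ · (0,5)X 1/1 ✓
Row 1: (1,2)X 3/5 ✗ · (1,5)X 2/2 ✓
Row 2: (2,0)X 2/3 ✗ · (2,1)X 3/5 ✗ · (2,2)O 0/4 ✗ · (2,3)X 2/3 ✗ · (2,5)X 3/3 ✓
Row 3: (3,0)O 0/3 ✗ · (3,1)X 2/4 ✗ · (3,4)X 3/3 ✓ · (3,5)X 2/2 ✓
Row 5: (5,0)X 2/3 ✗ · (5,1)O 0/4 ✗ · (5,2)X 2/4 ✗ · (5,3)X 3/4 ✓ · (5,4)X 4/5 ✓ · (5,5)X 3/3 ✓
Row 6: (6,0)X 2/3 ✗ · (6,1)X 3/4 ✓ · (6,3)O 0/4 ✗ · (6,4)X 4/5 ✓ · (6,5)X 3/3 ✓
Unsatisfied: (0,2), (0,3), (1,2), (2,0), (2,1), (2,2), (2,3), (3,0), (3,1), (5,0), (5,1), (5,2), (6,0), (6,3) — 14 in total.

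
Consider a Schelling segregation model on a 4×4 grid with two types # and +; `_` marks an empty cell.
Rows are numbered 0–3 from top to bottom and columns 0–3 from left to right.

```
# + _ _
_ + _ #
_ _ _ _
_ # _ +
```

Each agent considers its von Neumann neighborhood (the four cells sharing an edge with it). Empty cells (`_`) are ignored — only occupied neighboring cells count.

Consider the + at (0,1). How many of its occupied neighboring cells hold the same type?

Occupied neighbors of (0,1): (1,1)=+, (0,0)=#.
Same type (+): 1 of 2.

1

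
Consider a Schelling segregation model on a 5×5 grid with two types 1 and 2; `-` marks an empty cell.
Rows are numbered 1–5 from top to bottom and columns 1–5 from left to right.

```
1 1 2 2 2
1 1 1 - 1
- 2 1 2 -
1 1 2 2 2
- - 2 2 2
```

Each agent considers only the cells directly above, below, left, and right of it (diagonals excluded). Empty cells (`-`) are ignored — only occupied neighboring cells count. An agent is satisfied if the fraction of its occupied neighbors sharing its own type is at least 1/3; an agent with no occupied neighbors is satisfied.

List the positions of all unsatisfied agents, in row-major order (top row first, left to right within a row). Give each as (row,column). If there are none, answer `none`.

(2,5), (3,2), (3,3)

(1,1)1 2/2 ok
(1,2)1 2/3 ok
(1,3)2 1/3 ok
(1,4)2 2/2 ok
(1,5)2 1/2 ok
(2,1)1 2/2 ok
(2,2)1 3/4 ok
(2,3)1 2/3 ok
(2,5)1 0/1 unhappy
(3,2)2 0/3 unhappy
(3,3)1 1/4 unhappy
(3,4)2 1/2 ok
(4,1)1 1/1 ok
(4,2)1 1/3 ok
(4,3)2 2/4 ok
(4,4)2 4/4 ok
(4,5)2 2/2 ok
(5,3)2 2/2 ok
(5,4)2 3/3 ok
(5,5)2 2/2 ok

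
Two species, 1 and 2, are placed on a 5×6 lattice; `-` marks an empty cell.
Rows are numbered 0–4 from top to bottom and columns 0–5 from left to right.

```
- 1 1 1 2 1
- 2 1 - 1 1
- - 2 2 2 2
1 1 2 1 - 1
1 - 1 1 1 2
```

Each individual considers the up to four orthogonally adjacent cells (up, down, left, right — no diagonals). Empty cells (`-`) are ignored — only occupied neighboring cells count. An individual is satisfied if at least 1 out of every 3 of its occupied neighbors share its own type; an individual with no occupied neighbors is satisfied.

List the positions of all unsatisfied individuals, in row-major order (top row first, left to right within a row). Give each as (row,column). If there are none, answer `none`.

(0,4), (1,1), (3,2), (3,5), (4,5)

Row 0: (0,1)1 1/2 ✓ · (0,2)1 3/3 ✓ · (0,3)1 1/2 ✓ · (0,4)2 0/3 ✗ · (0,5)1 1/2 ✓
Row 1: (1,1)2 0/2 ✗ · (1,2)1 1/3 ✓ · (1,4)1 1/3 ✓ · (1,5)1 2/3 ✓
Row 2: (2,2)2 2/3 ✓ · (2,3)2 2/3 ✓ · (2,4)2 2/3 ✓ · (2,5)2 1/3 ✓
Row 3: (3,0)1 2/2 ✓ · (3,1)1 1/2 ✓ · (3,2)2 1/4 ✗ · (3,3)1 1/3 ✓ · (3,5)1 0/2 ✗
Row 4: (4,0)1 1/1 ✓ · (4,2)1 1/2 ✓ · (4,3)1 3/3 ✓ · (4,4)1 1/2 ✓ · (4,5)2 0/2 ✗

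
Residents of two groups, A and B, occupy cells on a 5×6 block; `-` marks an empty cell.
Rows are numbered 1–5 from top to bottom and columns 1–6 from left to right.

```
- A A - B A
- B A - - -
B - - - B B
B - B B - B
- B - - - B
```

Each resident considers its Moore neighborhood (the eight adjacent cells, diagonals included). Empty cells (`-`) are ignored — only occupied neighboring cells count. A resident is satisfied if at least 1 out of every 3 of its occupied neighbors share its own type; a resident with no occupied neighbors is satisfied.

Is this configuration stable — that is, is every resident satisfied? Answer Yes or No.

Row 1: (1,2)A 2/3 ok · (1,3)A 2/3 ok · (1,5)B 0/1 unhappy · (1,6)A 0/1 unhappy
Row 2: (2,2)B 1/4 unhappy · (2,3)A 2/3 ok
Row 3: (3,1)B 2/2 ok · (3,5)B 3/3 ok · (3,6)B 2/2 ok
Row 4: (4,1)B 2/2 ok · (4,3)B 2/2 ok · (4,4)B 2/2 ok · (4,6)B 3/3 ok
Row 5: (5,2)B 2/2 ok · (5,6)B 1/1 ok
For instance (1,5) has only 0/1 same-type neighbors, below 1/3.

No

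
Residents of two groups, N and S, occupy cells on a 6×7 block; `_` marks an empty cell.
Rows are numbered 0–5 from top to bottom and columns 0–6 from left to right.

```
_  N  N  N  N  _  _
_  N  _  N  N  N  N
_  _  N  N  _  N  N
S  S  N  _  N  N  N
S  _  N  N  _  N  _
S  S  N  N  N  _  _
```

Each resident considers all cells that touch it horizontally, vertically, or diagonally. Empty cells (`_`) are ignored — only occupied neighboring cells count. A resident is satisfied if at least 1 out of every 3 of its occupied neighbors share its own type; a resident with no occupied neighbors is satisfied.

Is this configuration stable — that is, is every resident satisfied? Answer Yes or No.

Yes

Row 0: (0,1)N 2/2 ok · (0,2)N 4/4 ok · (0,3)N 4/4 ok · (0,4)N 4/4 ok
Row 1: (1,1)N 3/3 ok · (1,3)N 6/6 ok · (1,4)N 6/6 ok · (1,5)N 5/5 ok · (1,6)N 3/3 ok
Row 2: (2,2)N 4/5 ok · (2,3)N 5/5 ok · (2,5)N 7/7 ok · (2,6)N 5/5 ok
Row 3: (3,0)S 2/2 ok · (3,1)S 2/5 ok · (3,2)N 4/5 ok · (3,4)N 5/5 ok · (3,5)N 5/5 ok · (3,6)N 4/4 ok
Row 4: (4,0)S 4/4 ok · (4,2)N 4/6 ok · (4,3)N 6/6 ok · (4,5)N 4/4 ok
Row 5: (5,0)S 2/2 ok · (5,1)S 2/4 ok · (5,2)N 3/4 ok · (5,3)N 4/4 ok · (5,4)N 3/3 ok
All meet the threshold, so the configuration is stable.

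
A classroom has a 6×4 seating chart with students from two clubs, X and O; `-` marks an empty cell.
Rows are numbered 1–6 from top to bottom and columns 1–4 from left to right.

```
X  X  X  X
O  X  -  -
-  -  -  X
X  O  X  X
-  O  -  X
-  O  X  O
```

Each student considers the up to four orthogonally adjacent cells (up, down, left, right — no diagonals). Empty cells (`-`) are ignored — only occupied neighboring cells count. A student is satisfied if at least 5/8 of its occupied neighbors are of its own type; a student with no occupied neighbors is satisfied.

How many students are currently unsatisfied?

10

(1,1)X 1/2 ✗
(1,2)X 3/3 ✓
(1,3)X 2/2 ✓
(1,4)X 1/1 ✓
(2,1)O 0/2 ✗
(2,2)X 1/2 ✗
(3,4)X 1/1 ✓
(4,1)X 0/1 ✗
(4,2)O 1/3 ✗
(4,3)X 1/2 ✗
(4,4)X 3/3 ✓
(5,2)O 2/2 ✓
(5,4)X 1/2 ✗
(6,2)O 1/2 ✗
(6,3)X 0/2 ✗
(6,4)O 0/2 ✗
Unsatisfied: (1,1), (2,1), (2,2), (4,1), (4,2), (4,3), (5,4), (6,2), (6,3), (6,4) — 10 in total.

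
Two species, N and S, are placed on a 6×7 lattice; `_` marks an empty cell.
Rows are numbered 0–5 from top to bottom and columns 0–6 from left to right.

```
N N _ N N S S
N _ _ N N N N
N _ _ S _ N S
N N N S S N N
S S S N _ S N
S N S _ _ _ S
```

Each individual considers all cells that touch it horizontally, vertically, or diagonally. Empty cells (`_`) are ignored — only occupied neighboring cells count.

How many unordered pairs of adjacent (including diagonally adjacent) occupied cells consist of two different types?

Scan each occupied cell's neighbors to the right and below (and the two forward diagonals) so each pair is counted once.
From row 0: 6 unlike of 16 pairs (running 6/16).
From row 1: 4 unlike of 11 pairs (running 10/27).
From row 2: 5 unlike of 11 pairs (running 15/38).
From row 3: 13 unlike of 22 pairs (running 28/60).
From row 4: 7 unlike of 14 pairs (running 35/74).
From row 5: 2 unlike of 2 pairs (running 37/76).
Total adjacent occupied pairs: 76; unlike-type pairs: 37.

37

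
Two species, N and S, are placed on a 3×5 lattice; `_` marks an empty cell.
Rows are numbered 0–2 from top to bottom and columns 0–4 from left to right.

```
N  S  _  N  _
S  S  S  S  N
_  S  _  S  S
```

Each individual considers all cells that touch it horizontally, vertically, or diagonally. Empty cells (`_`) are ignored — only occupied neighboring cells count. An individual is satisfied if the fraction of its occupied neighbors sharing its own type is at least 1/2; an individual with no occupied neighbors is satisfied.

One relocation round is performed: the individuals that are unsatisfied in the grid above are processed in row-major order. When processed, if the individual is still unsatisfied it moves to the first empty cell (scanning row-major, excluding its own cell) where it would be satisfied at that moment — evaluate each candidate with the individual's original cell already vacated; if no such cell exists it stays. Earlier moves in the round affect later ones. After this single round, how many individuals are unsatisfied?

1

Initially unsatisfied (in order): (0,0), (0,3), (1,4).
  (0,0) → (0,4).
  (0,3): now satisfied by earlier moves; stays.
  (1,4): no empty cell satisfies it; stays.
Resulting grid:
_ S _ N N
S S S S N
_ S _ S S
Unsatisfied now: (1,4).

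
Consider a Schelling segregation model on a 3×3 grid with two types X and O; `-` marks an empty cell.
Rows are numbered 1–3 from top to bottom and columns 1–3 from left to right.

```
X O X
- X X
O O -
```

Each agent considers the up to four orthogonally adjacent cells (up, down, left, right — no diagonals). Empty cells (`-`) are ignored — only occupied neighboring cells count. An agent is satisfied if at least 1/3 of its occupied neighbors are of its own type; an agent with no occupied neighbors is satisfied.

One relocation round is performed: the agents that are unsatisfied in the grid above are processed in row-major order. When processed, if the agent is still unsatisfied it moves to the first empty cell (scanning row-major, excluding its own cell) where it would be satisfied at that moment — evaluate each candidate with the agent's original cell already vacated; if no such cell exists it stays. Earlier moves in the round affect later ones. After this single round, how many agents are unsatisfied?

Initially unsatisfied (in order): (1,1), (1,2).
  (1,1) → (2,1).
  (1,2) → (3,3).
Resulting grid:
- - X
X X X
O O O
All satisfied now.

0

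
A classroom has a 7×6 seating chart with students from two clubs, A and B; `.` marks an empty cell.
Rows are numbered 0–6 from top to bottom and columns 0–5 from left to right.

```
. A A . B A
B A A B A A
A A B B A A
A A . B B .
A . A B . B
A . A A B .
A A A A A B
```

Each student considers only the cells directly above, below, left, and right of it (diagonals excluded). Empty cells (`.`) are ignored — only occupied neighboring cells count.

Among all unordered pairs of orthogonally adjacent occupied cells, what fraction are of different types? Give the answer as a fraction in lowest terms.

Scan each occupied cell's neighbors to the right and below so each pair is counted once.
Row 0: A(0,1)–A(0,2)= A(0,1)–A(1,1)= A(0,2)–A(1,2)= B(0,4)–A(0,5)≠ B(0,4)–A(1,4)≠ A(0,5)–A(1,5)=  → 2/6 unlike.
Row 1: B(1,0)–A(1,1)≠ B(1,0)–A(2,0)≠ A(1,1)–A(1,2)= A(1,1)–A(2,1)= A(1,2)–B(1,3)≠ A(1,2)–B(2,2)≠ B(1,3)–A(1,4)≠ B(1,3)–B(2,3)= A(1,4)–A(1,5)= A(1,4)–A(2,4)= A(1,5)–A(2,5)=  → 5/11 unlike.
Row 2: A(2,0)–A(2,1)= A(2,0)–A(3,0)= A(2,1)–B(2,2)≠ A(2,1)–A(3,1)= B(2,2)–B(2,3)= B(2,3)–A(2,4)≠ B(2,3)–B(3,3)= A(2,4)–A(2,5)= A(2,4)–B(3,4)≠  → 3/9 unlike.
Row 3: A(3,0)–A(3,1)= A(3,0)–A(4,0)= B(3,3)–B(3,4)= B(3,3)–B(4,3)=  → 0/4 unlike.
Row 4: A(4,0)–A(5,0)= A(4,2)–B(4,3)≠ A(4,2)–A(5,2)= B(4,3)–A(5,3)≠  → 2/4 unlike.
Row 5: A(5,0)–A(6,0)= A(5,2)–A(5,3)= A(5,2)–A(6,2)= A(5,3)–B(5,4)≠ A(5,3)–A(6,3)= B(5,4)–A(6,4)≠  → 2/6 unlike.
Row 6: A(6,0)–A(6,1)= A(6,1)–A(6,2)= A(6,2)–A(6,3)= A(6,3)–A(6,4)= A(6,4)–B(6,5)≠  → 1/5 unlike.
Total adjacent occupied pairs: 45; unlike-type pairs: 15.
15/45 reduces to 1/3.

1/3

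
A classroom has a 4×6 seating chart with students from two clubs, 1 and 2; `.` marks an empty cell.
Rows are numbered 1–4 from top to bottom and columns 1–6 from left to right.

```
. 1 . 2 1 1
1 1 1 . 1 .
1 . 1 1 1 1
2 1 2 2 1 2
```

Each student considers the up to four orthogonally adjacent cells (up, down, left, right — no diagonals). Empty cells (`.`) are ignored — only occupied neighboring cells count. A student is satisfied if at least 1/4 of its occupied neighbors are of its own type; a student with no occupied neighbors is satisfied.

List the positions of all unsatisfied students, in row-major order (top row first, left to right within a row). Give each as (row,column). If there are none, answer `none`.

(1,4), (4,1), (4,2), (4,6)

(1,2)1 1/1 ✓
(1,4)2 0/1 ✗
(1,5)1 2/3 ✓
(1,6)1 1/1 ✓
(2,1)1 2/2 ✓
(2,2)1 3/3 ✓
(2,3)1 2/2 ✓
(2,5)1 2/2 ✓
(3,1)1 1/2 ✓
(3,3)1 2/3 ✓
(3,4)1 2/3 ✓
(3,5)1 4/4 ✓
(3,6)1 1/2 ✓
(4,1)2 0/2 ✗
(4,2)1 0/2 ✗
(4,3)2 1/3 ✓
(4,4)2 1/3 ✓
(4,5)1 1/3 ✓
(4,6)2 0/2 ✗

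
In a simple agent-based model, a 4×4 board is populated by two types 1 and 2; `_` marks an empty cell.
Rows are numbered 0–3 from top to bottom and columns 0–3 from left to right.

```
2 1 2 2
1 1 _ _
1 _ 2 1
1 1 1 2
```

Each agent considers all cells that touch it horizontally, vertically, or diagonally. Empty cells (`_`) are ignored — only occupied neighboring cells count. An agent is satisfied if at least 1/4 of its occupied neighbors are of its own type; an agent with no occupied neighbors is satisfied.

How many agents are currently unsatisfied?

(0,0)2 0/3 unhappy
(0,1)1 2/4 ok
(0,2)2 1/3 ok
(0,3)2 1/1 ok
(1,0)1 3/4 ok
(1,1)1 3/6 ok
(2,0)1 4/4 ok
(2,2)2 1/5 unhappy
(2,3)1 1/3 ok
(3,0)1 2/2 ok
(3,1)1 3/4 ok
(3,2)1 2/4 ok
(3,3)2 1/3 ok
Unsatisfied: (0,0), (2,2) — 2 in total.

2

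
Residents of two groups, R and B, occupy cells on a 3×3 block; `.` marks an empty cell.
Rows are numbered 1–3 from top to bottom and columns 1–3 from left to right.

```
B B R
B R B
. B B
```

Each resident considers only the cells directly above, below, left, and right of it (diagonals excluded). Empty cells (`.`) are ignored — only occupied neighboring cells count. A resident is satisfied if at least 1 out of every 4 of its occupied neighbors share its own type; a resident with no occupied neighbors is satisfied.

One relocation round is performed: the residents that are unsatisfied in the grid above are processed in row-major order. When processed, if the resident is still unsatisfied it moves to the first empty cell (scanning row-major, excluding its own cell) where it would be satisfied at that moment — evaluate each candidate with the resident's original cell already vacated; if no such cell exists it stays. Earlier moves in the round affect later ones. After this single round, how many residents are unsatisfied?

2

Initially unsatisfied (in order): (1,3), (2,2).
  (1,3): no empty cell satisfies it; stays.
  (2,2): no empty cell satisfies it; stays.
Resulting grid:
B B R
B R B
. B B
Unsatisfied now: (1,3), (2,2).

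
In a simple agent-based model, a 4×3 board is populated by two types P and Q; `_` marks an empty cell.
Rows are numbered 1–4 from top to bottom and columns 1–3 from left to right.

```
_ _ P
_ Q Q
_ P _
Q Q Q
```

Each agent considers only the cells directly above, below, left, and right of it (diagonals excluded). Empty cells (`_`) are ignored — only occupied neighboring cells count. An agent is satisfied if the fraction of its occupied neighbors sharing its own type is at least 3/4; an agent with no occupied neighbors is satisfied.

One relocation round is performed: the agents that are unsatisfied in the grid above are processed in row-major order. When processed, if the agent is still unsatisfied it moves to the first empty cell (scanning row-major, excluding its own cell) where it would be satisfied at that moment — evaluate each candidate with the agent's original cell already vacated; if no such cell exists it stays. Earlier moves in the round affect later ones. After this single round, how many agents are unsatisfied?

0

Initially unsatisfied (in order): (1,3), (2,2), (2,3), (3,2), (4,2).
  (1,3) → (1,1).
  (2,2) → (1,3).
  (2,3): now satisfied by earlier moves; stays.
  (3,2) → (2,1).
  (4,2): now satisfied by earlier moves; stays.
Resulting grid:
P _ Q
P _ Q
_ _ _
Q Q Q
All satisfied now.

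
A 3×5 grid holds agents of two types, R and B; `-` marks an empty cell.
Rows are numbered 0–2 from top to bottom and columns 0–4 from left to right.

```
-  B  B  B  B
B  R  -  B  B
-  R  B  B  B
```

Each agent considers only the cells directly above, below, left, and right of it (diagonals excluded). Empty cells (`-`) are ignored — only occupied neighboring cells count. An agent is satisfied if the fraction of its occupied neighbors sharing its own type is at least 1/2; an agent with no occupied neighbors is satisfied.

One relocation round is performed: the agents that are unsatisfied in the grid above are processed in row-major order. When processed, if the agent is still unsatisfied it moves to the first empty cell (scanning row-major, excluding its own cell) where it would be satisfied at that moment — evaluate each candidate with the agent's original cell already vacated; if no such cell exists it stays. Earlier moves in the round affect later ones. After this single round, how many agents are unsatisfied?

Initially unsatisfied (in order): (1,0), (1,1).
  (1,0) → (0,0).
  (1,1): now satisfied by earlier moves; stays.
Resulting grid:
B B B B B
- R - B B
- R B B B
All satisfied now.

0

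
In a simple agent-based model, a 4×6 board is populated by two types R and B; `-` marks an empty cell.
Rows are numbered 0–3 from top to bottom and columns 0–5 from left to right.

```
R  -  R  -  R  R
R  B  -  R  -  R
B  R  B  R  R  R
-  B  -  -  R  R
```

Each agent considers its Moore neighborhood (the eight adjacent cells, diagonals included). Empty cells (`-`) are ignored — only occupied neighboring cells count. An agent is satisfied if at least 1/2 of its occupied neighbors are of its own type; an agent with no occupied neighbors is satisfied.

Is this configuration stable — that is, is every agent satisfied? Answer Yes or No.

No

Row 0: (0,0)R 1/2 satisfied · (0,2)R 1/2 satisfied · (0,4)R 3/3 satisfied · (0,5)R 2/2 satisfied
Row 1: (1,0)R 2/4 satisfied · (1,1)B 2/6 not · (1,3)R 4/5 satisfied · (1,5)R 4/4 satisfied
Row 2: (2,0)B 2/4 satisfied · (2,1)R 1/5 not · (2,2)B 2/5 not · (2,3)R 3/4 satisfied · (2,4)R 6/6 satisfied · (2,5)R 4/4 satisfied
Row 3: (3,1)B 2/3 satisfied · (3,4)R 4/4 satisfied · (3,5)R 3/3 satisfied
For instance (1,1) has only 2/6 same-type neighbors, below 1/2.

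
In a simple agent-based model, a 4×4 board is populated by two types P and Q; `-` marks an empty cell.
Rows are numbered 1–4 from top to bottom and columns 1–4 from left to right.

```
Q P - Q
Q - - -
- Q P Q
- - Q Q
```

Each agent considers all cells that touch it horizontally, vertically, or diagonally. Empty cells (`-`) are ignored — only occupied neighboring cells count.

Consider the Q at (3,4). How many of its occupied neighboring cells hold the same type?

2

Occupied neighbors of (3,4): (3,3)=P, (4,3)=Q, (4,4)=Q.
Same type (Q): 2 of 3.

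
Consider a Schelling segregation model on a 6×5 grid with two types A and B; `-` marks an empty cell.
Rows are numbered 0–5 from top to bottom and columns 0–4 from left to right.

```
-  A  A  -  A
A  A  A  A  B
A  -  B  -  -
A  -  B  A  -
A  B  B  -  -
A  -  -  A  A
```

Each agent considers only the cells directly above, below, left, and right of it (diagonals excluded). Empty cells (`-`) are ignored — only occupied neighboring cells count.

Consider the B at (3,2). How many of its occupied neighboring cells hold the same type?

Occupied neighbors of (3,2): (2,2)=B, (4,2)=B, (3,3)=A.
Same type (B): 2 of 3.

2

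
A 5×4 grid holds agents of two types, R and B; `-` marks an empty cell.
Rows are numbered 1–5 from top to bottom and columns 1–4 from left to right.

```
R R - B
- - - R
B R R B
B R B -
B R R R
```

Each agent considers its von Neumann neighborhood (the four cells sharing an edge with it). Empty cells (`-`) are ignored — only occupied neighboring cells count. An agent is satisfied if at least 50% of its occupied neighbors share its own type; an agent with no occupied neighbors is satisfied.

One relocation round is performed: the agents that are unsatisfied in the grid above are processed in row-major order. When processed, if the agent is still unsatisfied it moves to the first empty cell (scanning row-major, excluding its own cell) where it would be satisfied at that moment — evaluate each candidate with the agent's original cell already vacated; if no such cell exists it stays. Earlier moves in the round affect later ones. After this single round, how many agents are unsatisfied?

0

Initially unsatisfied (in order): (1,4), (2,4), (3,3), (3,4), (4,3).
  (1,4) → (2,1).
  (2,4) → (1,3).
  (3,3) → (1,4).
  (3,4): now satisfied by earlier moves; stays.
  (4,3) → (2,4).
Resulting grid:
R R R R
B - - B
B R - B
B R - -
B R R R
All satisfied now.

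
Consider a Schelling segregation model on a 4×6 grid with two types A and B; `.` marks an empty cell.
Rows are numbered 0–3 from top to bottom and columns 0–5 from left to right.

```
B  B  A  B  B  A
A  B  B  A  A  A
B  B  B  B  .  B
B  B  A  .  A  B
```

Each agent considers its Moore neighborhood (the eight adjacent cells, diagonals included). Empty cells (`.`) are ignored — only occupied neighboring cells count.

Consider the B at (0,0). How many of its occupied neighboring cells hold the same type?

2

Occupied neighbors of (0,0): (0,1)=B, (1,0)=A, (1,1)=B.
Same type (B): 2 of 3.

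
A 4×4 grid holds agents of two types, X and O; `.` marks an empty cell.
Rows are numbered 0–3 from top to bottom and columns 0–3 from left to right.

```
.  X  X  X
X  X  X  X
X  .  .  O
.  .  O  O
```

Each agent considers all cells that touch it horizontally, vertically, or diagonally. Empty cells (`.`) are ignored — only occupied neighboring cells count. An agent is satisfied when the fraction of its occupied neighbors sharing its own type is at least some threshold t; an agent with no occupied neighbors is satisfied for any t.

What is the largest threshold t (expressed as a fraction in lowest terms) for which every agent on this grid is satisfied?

1/2

(0,1)X 4/4
(0,2)X 5/5
(0,3)X 3/3
(1,0)X 3/3
(1,1)X 5/5
(1,2)X 5/6
(1,3)X 3/4
(2,0)X 2/2
(2,3)O 2/4
(3,2)O 2/2
(3,3)O 2/2
The smallest same-type fraction is 2/4 at (2,3), which reduces to 1/2. Any threshold above that leaves this agent unsatisfied.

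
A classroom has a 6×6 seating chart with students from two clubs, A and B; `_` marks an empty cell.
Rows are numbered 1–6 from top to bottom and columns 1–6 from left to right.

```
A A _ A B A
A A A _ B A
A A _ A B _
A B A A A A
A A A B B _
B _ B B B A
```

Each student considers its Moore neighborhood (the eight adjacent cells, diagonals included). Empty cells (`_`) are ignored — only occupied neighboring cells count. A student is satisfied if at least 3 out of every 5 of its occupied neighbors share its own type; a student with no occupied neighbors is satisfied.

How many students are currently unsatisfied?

Row 1: (1,1)A 3/3 satisfied · (1,2)A 4/4 satisfied · (1,4)A 1/3 not · (1,5)B 1/4 not · (1,6)A 1/3 not
Row 2: (2,1)A 5/5 satisfied · (2,2)A 6/6 satisfied · (2,3)A 5/5 satisfied · (2,5)B 2/6 not · (2,6)A 1/4 not
Row 3: (3,1)A 4/5 satisfied · (3,2)A 6/7 satisfied · (3,4)A 4/6 satisfied · (3,5)B 1/6 not
Row 4: (4,1)A 4/5 satisfied · (4,2)B 0/7 not · (4,3)A 5/7 satisfied · (4,4)A 4/7 not · (4,5)A 3/6 not · (4,6)A 1/3 not
Row 5: (5,1)A 2/4 not · (5,2)A 4/7 not · (5,3)A 3/7 not · (5,4)B 4/8 not · (5,5)B 3/7 not
Row 6: (6,1)B 0/2 not · (6,3)B 2/4 not · (6,4)B 4/5 satisfied · (6,5)B 3/4 satisfied · (6,6)A 0/2 not
Unsatisfied: (1,4), (1,5), (1,6), (2,5), (2,6), (3,5), (4,2), (4,4), (4,5), (4,6), (5,1), (5,2), (5,3), (5,4), (5,5), (6,1), (6,3), (6,6) — 18 in total.

18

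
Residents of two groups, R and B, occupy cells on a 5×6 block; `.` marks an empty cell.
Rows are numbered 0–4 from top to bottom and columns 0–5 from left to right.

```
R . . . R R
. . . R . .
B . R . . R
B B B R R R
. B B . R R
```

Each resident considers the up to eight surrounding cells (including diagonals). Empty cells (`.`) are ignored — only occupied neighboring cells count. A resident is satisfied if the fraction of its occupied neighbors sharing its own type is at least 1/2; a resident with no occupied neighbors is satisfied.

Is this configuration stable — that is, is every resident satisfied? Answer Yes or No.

Row 0: (0,0)R 0/0 satisfied · (0,4)R 2/2 satisfied · (0,5)R 1/1 satisfied
Row 1: (1,3)R 2/2 satisfied
Row 2: (2,0)B 2/2 satisfied · (2,2)R 2/4 satisfied · (2,5)R 2/2 satisfied
Row 3: (3,0)B 3/3 satisfied · (3,1)B 5/6 satisfied · (3,2)B 3/5 satisfied · (3,3)R 3/5 satisfied · (3,4)R 5/5 satisfied · (3,5)R 4/4 satisfied
Row 4: (4,1)B 4/4 satisfied · (4,2)B 3/4 satisfied · (4,4)R 4/4 satisfied · (4,5)R 3/3 satisfied
All meet the threshold, so the configuration is stable.

Yes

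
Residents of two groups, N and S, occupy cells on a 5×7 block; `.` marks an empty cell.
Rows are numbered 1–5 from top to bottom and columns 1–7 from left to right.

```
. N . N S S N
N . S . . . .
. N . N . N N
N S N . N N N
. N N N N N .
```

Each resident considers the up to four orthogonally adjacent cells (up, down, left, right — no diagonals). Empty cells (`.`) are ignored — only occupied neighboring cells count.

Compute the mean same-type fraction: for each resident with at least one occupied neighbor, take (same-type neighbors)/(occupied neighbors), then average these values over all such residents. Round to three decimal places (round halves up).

(1,2)N — no occupied neighbors
(1,4)N 0/1
(1,5)S 1/2
(1,6)S 1/2
(1,7)N 0/1
(2,1)N — no occupied neighbors
(2,3)S — no occupied neighbors
(3,2)N 0/1
(3,4)N — no occupied neighbors
(3,6)N 2/2
(3,7)N 2/2
(4,1)N 0/1
(4,2)S 0/4
(4,3)N 1/2
(4,5)N 2/2
(4,6)N 4/4
(4,7)N 2/2
(5,2)N 1/2
(5,3)N 3/3
(5,4)N 2/2
(5,5)N 3/3
(5,6)N 2/2
Sum over 18 residents: 0/1 + 1/2 + 1/2 + 0/1 + 0/1 + 2/2 + 2/2 + 0/1 + 0/4 + 1/2 + 2/2 + 4/4 + 2/2 + 1/2 + 3/3 + 2/2 + 3/3 + 2/2 = 11; mean = 11 ÷ 18 = 11/18 = 0.611111… → 0.611.

0.611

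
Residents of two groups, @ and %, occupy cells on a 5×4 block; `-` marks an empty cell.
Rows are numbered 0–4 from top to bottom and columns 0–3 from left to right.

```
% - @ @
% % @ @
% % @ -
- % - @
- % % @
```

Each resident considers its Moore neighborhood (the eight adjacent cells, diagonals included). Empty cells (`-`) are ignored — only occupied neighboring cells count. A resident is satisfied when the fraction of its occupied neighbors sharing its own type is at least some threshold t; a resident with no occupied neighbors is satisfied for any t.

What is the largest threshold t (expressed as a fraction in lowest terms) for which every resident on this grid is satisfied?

1/2

(0,0)% 2/2
(0,2)@ 3/4
(0,3)@ 3/3
(1,0)% 4/4
(1,1)% 4/7
(1,2)@ 4/6
(1,3)@ 4/4
(2,0)% 4/4
(2,1)% 4/6
(2,2)@ 3/6
(3,1)% 4/5
(3,3)@ 2/3
(4,1)% 2/2
(4,2)% 2/4
(4,3)@ 1/2
The smallest same-type fraction is 3/6 at (2,2), which reduces to 1/2. Any threshold above that leaves this resident unsatisfied.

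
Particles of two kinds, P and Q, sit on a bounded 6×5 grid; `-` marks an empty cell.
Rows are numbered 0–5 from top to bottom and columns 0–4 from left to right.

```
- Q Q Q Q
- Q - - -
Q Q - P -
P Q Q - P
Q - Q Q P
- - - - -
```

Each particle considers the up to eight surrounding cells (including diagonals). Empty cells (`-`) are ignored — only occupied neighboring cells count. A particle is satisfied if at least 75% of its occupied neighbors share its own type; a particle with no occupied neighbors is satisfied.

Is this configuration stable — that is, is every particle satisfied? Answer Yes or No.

No

(0,1)Q 2/2 ok
(0,2)Q 3/3 ok
(0,3)Q 2/2 ok
(0,4)Q 1/1 ok
(1,1)Q 4/4 ok
(2,0)Q 3/4 ok
(2,1)Q 4/5 ok
(2,3)P 1/2 unhappy
(3,0)P 0/4 unhappy
(3,1)Q 5/6 ok
(3,2)Q 4/5 ok
(3,4)P 2/3 unhappy
(4,0)Q 1/2 unhappy
(4,2)Q 3/3 ok
(4,3)Q 2/4 unhappy
(4,4)P 1/2 unhappy
For instance (2,3) has only 1/2 same-type neighbors, below 3/4.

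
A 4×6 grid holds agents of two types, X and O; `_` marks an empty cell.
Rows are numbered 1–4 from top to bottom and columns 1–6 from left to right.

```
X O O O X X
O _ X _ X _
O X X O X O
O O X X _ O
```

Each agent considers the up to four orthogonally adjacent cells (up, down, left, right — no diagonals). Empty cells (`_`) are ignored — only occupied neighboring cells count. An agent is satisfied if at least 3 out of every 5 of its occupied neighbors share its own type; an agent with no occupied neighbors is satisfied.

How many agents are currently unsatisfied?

11

Row 1: (1,1)X 0/2 ✗ · (1,2)O 1/2 ✗ · (1,3)O 2/3 ✓ · (1,4)O 1/2 ✗ · (1,5)X 2/3 ✓ · (1,6)X 1/1 ✓
Row 2: (2,1)O 1/2 ✗ · (2,3)X 1/2 ✗ · (2,5)X 2/2 ✓
Row 3: (3,1)O 2/3 ✓ · (3,2)X 1/3 ✗ · (3,3)X 3/4 ✓ · (3,4)O 0/3 ✗ · (3,5)X 1/3 ✗ · (3,6)O 1/2 ✗
Row 4: (4,1)O 2/2 ✓ · (4,2)O 1/3 ✗ · (4,3)X 2/3 ✓ · (4,4)X 1/2 ✗ · (4,6)O 1/1 ✓
Unsatisfied: (1,1), (1,2), (1,4), (2,1), (2,3), (3,2), (3,4), (3,5), (3,6), (4,2), (4,4) — 11 in total.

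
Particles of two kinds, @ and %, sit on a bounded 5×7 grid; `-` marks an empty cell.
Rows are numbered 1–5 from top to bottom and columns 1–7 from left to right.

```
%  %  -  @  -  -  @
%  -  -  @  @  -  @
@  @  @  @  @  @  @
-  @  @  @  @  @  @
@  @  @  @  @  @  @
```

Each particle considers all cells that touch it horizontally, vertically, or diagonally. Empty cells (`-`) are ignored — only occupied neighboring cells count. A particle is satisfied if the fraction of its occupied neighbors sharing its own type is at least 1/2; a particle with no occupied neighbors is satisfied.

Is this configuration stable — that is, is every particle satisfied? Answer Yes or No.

(1,1)% 2/2 ok
(1,2)% 2/2 ok
(1,4)@ 2/2 ok
(1,7)@ 1/1 ok
(2,1)% 2/4 ok
(2,4)@ 5/5 ok
(2,5)@ 5/5 ok
(2,7)@ 3/3 ok
(3,1)@ 2/3 ok
(3,2)@ 4/5 ok
(3,3)@ 6/6 ok
(3,4)@ 7/7 ok
(3,5)@ 7/7 ok
(3,6)@ 7/7 ok
(3,7)@ 4/4 ok
(4,2)@ 7/7 ok
(4,3)@ 8/8 ok
(4,4)@ 8/8 ok
(4,5)@ 8/8 ok
(4,6)@ 8/8 ok
(4,7)@ 5/5 ok
(5,1)@ 2/2 ok
(5,2)@ 4/4 ok
(5,3)@ 5/5 ok
(5,4)@ 5/5 ok
(5,5)@ 5/5 ok
(5,6)@ 5/5 ok
(5,7)@ 3/3 ok
All meet the threshold, so the configuration is stable.

Yes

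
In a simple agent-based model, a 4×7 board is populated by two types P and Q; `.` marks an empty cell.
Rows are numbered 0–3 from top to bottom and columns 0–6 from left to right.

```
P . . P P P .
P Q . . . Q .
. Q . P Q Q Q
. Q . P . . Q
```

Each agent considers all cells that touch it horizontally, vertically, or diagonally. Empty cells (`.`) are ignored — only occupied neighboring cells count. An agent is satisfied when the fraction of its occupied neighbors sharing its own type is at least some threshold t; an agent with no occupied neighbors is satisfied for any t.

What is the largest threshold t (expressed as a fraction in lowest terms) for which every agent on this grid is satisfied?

1/3

(0,0)P 1/2
(0,3)P 1/1
(0,4)P 2/3
(0,5)P 1/2
(1,0)P 1/3
(1,1)Q 1/3
(1,5)Q 3/5
(2,1)Q 2/3
(2,3)P 1/2
(2,4)Q 2/4
(2,5)Q 4/4
(2,6)Q 3/3
(3,1)Q 1/1
(3,3)P 1/2
(3,6)Q 2/2
The smallest same-type fraction is 1/3 at (1,0), which reduces to 1/3. Any threshold above that leaves this agent unsatisfied.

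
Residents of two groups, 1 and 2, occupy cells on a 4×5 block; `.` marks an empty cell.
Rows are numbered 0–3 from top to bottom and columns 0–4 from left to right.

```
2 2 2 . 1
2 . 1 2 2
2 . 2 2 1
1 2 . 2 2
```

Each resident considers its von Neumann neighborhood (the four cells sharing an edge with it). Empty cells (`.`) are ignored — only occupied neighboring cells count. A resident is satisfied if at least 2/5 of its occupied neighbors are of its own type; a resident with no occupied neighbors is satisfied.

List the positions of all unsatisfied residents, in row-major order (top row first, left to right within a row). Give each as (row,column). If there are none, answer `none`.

(0,4), (1,2), (1,4), (2,4), (3,0), (3,1)

(0,0)2 2/2 ok
(0,1)2 2/2 ok
(0,2)2 1/2 ok
(0,4)1 0/1 unhappy
(1,0)2 2/2 ok
(1,2)1 0/3 unhappy
(1,3)2 2/3 ok
(1,4)2 1/3 unhappy
(2,0)2 1/2 ok
(2,2)2 1/2 ok
(2,3)2 3/4 ok
(2,4)1 0/3 unhappy
(3,0)1 0/2 unhappy
(3,1)2 0/1 unhappy
(3,3)2 2/2 ok
(3,4)2 1/2 ok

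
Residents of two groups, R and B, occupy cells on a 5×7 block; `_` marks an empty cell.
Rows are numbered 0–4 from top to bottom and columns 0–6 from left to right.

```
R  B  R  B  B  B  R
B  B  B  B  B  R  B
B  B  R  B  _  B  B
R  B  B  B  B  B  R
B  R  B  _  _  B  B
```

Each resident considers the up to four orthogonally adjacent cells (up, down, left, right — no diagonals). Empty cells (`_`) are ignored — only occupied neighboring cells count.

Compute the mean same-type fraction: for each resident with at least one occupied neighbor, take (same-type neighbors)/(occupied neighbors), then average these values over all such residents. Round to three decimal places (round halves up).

0.497

(0,0)R 0/2
(0,1)B 1/3
(0,2)R 0/3
(0,3)B 2/3
(0,4)B 3/3
(0,5)B 1/3
(0,6)R 0/2
(1,0)B 2/3
(1,1)B 4/4
(1,2)B 2/4
(1,3)B 4/4
(1,4)B 2/3
(1,5)R 0/4
(1,6)B 1/3
(2,0)B 2/3
(2,1)B 3/4
(2,2)R 0/4
(2,3)B 2/3
(2,5)B 2/3
(2,6)B 2/3
(3,0)R 0/3
(3,1)B 2/4
(3,2)B 3/4
(3,3)B 3/3
(3,4)B 2/2
(3,5)B 3/4
(3,6)R 0/3
(4,0)B 0/2
(4,1)R 0/3
(4,2)B 1/2
(4,5)B 2/2
(4,6)B 1/2
Sum over 32 residents: 0/2 + 1/3 + 0/3 + 2/3 + 3/3 + 1/3 + 0/2 + 2/3 + 4/4 + 2/4 + 4/4 + 2/3 + 0/4 + 1/3 + 2/3 + 3/4 + 0/4 + 2/3 + 2/3 + 2/3 + 0/3 + 2/4 + 3/4 + 3/3 + 2/2 + 3/4 + 0/3 + 0/2 + 0/3 + 1/2 + 2/2 + 1/2 = 191/12; mean = 191/12 ÷ 32 = 191/384 = 0.497395… → 0.497.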